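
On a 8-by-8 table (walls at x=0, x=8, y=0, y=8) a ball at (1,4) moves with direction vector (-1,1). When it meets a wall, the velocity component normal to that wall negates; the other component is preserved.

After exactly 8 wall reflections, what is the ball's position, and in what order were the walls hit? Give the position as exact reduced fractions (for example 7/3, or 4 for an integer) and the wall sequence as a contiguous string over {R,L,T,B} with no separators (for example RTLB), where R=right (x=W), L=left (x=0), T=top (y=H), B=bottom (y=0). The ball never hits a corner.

Final position: (5,0)
Wall sequence: LTRBLTRB

1. t=1 → L at (0,5); v=(1,1)
2. t=3 → T at (3,8); v=(1,-1)
3. t=5 → R at (8,3); v=(-1,-1)
4. t=3 → B at (5,0); v=(-1,1)
5. t=5 → L at (0,5); v=(1,1)
6. t=3 → T at (3,8); v=(1,-1)
7. t=5 → R at (8,3); v=(-1,-1)
8. t=3 → B at (5,0); v=(-1,1)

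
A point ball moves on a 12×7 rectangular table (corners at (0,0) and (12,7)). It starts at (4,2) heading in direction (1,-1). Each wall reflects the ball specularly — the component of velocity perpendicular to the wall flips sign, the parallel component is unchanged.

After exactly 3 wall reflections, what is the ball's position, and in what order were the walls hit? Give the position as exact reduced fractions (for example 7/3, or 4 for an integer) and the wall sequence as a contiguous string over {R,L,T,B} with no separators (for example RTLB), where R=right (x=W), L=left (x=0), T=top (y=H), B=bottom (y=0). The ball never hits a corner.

1. t=2 → B at (6,0); v=(1,1)
2. t=6 → R at (12,6); v=(-1,1)
3. t=1 → T at (11,7); v=(-1,-1)

Final position: (11,7)
Wall sequence: BRT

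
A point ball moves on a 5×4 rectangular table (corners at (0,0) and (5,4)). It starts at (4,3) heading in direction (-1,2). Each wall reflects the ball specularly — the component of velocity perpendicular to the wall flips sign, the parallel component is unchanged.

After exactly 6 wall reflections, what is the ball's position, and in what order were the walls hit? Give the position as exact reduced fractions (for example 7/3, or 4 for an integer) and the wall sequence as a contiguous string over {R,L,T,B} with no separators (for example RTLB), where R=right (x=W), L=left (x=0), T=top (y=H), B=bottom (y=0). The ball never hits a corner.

1. t=1/2 → T at (7/2,4); v=(-1,-2)
2. t=2 → B at (3/2,0); v=(-1,2)
3. t=3/2 → L at (0,3); v=(1,2)
4. t=1/2 → T at (1/2,4); v=(1,-2)
5. t=2 → B at (5/2,0); v=(1,2)
6. t=2 → T at (9/2,4); v=(1,-2)

Final position: (9/2,4)
Wall sequence: TBLTBT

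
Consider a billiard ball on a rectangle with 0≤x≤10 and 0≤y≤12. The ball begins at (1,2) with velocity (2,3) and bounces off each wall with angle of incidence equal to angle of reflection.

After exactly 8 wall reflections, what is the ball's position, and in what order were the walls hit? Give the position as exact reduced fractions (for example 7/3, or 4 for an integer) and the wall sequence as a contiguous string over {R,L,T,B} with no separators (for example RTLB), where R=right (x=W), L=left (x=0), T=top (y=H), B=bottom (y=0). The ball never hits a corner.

Final position: (1/3,12)
Wall sequence: TRBLTRBT

1. t=10/3 → T at (23/3,12); v=(2,-3)
2. t=7/6 → R at (10,17/2); v=(-2,-3)
3. t=17/6 → B at (13/3,0); v=(-2,3)
4. t=13/6 → L at (0,13/2); v=(2,3)
5. t=11/6 → T at (11/3,12); v=(2,-3)
6. t=19/6 → R at (10,5/2); v=(-2,-3)
7. t=5/6 → B at (25/3,0); v=(-2,3)
8. t=4 → T at (1/3,12); v=(-2,-3)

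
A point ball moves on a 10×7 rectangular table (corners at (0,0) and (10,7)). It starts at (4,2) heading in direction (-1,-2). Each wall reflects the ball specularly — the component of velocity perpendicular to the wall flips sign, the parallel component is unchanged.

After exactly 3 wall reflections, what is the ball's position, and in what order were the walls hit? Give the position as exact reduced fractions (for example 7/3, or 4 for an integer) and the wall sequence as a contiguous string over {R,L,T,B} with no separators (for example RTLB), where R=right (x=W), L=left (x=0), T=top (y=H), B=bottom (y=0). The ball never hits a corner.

Final position: (1/2,7)
Wall sequence: BLT

1. t=1 → B at (3,0); v=(-1,2)
2. t=3 → L at (0,6); v=(1,2)
3. t=1/2 → T at (1/2,7); v=(1,-2)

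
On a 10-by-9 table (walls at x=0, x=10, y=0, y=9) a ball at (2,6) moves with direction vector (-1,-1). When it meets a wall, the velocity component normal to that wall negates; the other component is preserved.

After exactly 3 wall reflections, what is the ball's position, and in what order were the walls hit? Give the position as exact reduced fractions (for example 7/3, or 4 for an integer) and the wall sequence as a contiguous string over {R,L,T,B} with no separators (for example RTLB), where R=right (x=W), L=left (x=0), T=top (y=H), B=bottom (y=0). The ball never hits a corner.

1. t=2 → L at (0,4); v=(1,-1)
2. t=4 → B at (4,0); v=(1,1)
3. t=6 → R at (10,6); v=(-1,1)

Final position: (10,6)
Wall sequence: LBR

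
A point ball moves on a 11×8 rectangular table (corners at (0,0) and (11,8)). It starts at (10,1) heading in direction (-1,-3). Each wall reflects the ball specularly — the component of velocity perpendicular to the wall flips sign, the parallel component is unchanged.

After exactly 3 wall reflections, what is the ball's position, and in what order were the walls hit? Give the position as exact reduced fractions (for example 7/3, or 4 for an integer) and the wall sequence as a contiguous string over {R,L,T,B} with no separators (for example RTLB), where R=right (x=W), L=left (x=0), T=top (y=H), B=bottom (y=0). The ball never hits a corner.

1. t=1/3 → B at (29/3,0); v=(-1,3)
2. t=8/3 → T at (7,8); v=(-1,-3)
3. t=8/3 → B at (13/3,0); v=(-1,3)

Final position: (13/3,0)
Wall sequence: BTB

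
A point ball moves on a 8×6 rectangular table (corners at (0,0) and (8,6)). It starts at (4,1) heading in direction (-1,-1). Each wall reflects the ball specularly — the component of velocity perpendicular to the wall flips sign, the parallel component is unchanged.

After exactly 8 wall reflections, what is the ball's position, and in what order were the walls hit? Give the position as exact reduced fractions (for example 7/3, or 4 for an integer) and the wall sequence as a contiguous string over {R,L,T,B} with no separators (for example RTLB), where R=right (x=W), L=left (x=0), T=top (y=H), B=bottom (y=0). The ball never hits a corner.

1. t=1 → B at (3,0); v=(-1,1)
2. t=3 → L at (0,3); v=(1,1)
3. t=3 → T at (3,6); v=(1,-1)
4. t=5 → R at (8,1); v=(-1,-1)
5. t=1 → B at (7,0); v=(-1,1)
6. t=6 → T at (1,6); v=(-1,-1)
7. t=1 → L at (0,5); v=(1,-1)
8. t=5 → B at (5,0); v=(1,1)

Final position: (5,0)
Wall sequence: BLTRBTLB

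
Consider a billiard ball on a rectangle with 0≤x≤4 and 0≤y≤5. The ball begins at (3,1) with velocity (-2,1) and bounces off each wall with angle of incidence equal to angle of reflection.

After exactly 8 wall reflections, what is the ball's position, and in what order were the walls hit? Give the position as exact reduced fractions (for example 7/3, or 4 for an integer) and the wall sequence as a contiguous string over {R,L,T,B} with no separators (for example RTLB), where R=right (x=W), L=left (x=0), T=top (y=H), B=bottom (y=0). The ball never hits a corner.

1. t=3/2 → L at (0,5/2); v=(2,1)
2. t=2 → R at (4,9/2); v=(-2,1)
3. t=1/2 → T at (3,5); v=(-2,-1)
4. t=3/2 → L at (0,7/2); v=(2,-1)
5. t=2 → R at (4,3/2); v=(-2,-1)
6. t=3/2 → B at (1,0); v=(-2,1)
7. t=1/2 → L at (0,1/2); v=(2,1)
8. t=2 → R at (4,5/2); v=(-2,1)

Final position: (4,5/2)
Wall sequence: LRTLRBLR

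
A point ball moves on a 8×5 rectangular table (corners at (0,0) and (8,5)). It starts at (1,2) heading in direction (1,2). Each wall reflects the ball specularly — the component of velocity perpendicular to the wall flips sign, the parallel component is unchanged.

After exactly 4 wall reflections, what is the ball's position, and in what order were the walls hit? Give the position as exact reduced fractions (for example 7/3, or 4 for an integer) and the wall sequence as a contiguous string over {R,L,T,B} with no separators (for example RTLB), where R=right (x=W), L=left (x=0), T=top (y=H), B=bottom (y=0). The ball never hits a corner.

Final position: (8,4)
Wall sequence: TBTR

1. t=3/2 → T at (5/2,5); v=(1,-2)
2. t=5/2 → B at (5,0); v=(1,2)
3. t=5/2 → T at (15/2,5); v=(1,-2)
4. t=1/2 → R at (8,4); v=(-1,-2)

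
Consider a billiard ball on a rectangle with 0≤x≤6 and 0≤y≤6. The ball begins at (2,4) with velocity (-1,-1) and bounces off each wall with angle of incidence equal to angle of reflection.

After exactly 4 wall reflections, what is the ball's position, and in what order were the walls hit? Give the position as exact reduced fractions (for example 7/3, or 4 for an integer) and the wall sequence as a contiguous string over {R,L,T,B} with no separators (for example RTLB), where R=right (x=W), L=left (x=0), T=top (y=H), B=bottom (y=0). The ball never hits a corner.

Final position: (4,6)
Wall sequence: LBRT

1. t=2 → L at (0,2); v=(1,-1)
2. t=2 → B at (2,0); v=(1,1)
3. t=4 → R at (6,4); v=(-1,1)
4. t=2 → T at (4,6); v=(-1,-1)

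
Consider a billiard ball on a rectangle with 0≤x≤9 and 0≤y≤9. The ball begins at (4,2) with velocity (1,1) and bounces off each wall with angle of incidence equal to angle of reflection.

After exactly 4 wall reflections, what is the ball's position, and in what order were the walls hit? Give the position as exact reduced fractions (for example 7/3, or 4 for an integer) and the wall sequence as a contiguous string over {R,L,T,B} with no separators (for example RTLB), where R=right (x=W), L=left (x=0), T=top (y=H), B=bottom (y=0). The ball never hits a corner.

1. t=5 → R at (9,7); v=(-1,1)
2. t=2 → T at (7,9); v=(-1,-1)
3. t=7 → L at (0,2); v=(1,-1)
4. t=2 → B at (2,0); v=(1,1)

Final position: (2,0)
Wall sequence: RTLB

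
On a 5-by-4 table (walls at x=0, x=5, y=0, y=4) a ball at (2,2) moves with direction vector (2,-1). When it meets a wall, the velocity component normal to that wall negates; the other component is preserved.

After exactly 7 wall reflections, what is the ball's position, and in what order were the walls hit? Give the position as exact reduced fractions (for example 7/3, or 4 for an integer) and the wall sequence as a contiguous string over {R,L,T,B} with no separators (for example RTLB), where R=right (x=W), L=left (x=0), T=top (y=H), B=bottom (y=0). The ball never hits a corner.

Final position: (2,0)
Wall sequence: RBLTRLB

1. t=3/2 → R at (5,1/2); v=(-2,-1)
2. t=1/2 → B at (4,0); v=(-2,1)
3. t=2 → L at (0,2); v=(2,1)
4. t=2 → T at (4,4); v=(2,-1)
5. t=1/2 → R at (5,7/2); v=(-2,-1)
6. t=5/2 → L at (0,1); v=(2,-1)
7. t=1 → B at (2,0); v=(2,1)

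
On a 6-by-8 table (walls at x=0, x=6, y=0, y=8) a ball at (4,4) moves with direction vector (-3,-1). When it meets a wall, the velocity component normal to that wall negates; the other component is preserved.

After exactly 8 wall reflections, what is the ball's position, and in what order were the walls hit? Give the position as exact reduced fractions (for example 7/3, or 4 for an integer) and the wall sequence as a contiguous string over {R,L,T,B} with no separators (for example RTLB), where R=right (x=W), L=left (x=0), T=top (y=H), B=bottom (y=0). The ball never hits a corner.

Final position: (4,8)
Wall sequence: LRBLRLRT

1. t=4/3 → L at (0,8/3); v=(3,-1)
2. t=2 → R at (6,2/3); v=(-3,-1)
3. t=2/3 → B at (4,0); v=(-3,1)
4. t=4/3 → L at (0,4/3); v=(3,1)
5. t=2 → R at (6,10/3); v=(-3,1)
6. t=2 → L at (0,16/3); v=(3,1)
7. t=2 → R at (6,22/3); v=(-3,1)
8. t=2/3 → T at (4,8); v=(-3,-1)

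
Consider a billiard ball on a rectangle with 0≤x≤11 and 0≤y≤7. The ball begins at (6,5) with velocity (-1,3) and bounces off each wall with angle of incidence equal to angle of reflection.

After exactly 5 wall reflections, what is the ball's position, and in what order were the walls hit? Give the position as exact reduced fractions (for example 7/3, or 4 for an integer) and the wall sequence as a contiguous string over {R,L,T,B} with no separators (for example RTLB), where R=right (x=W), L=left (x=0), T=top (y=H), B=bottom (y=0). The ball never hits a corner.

Final position: (5/3,0)
Wall sequence: TBTLB

1. t=2/3 → T at (16/3,7); v=(-1,-3)
2. t=7/3 → B at (3,0); v=(-1,3)
3. t=7/3 → T at (2/3,7); v=(-1,-3)
4. t=2/3 → L at (0,5); v=(1,-3)
5. t=5/3 → B at (5/3,0); v=(1,3)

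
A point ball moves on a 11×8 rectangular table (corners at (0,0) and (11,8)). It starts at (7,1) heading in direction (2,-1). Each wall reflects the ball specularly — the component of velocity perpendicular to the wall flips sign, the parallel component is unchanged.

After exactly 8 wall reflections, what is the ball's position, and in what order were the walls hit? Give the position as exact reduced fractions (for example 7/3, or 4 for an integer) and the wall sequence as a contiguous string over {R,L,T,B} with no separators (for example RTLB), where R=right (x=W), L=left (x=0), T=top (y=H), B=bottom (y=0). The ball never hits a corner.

Final position: (11,7)
Wall sequence: BRLTRBLR

1. t=1 → B at (9,0); v=(2,1)
2. t=1 → R at (11,1); v=(-2,1)
3. t=11/2 → L at (0,13/2); v=(2,1)
4. t=3/2 → T at (3,8); v=(2,-1)
5. t=4 → R at (11,4); v=(-2,-1)
6. t=4 → B at (3,0); v=(-2,1)
7. t=3/2 → L at (0,3/2); v=(2,1)
8. t=11/2 → R at (11,7); v=(-2,1)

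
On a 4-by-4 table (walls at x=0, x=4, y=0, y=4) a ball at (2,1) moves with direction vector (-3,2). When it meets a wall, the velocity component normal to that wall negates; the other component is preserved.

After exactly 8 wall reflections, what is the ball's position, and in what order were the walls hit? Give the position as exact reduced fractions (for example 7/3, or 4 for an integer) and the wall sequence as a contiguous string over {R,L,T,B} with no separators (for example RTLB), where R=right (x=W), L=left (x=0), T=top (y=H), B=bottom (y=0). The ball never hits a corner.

1. t=2/3 → L at (0,7/3); v=(3,2)
2. t=5/6 → T at (5/2,4); v=(3,-2)
3. t=1/2 → R at (4,3); v=(-3,-2)
4. t=4/3 → L at (0,1/3); v=(3,-2)
5. t=1/6 → B at (1/2,0); v=(3,2)
6. t=7/6 → R at (4,7/3); v=(-3,2)
7. t=5/6 → T at (3/2,4); v=(-3,-2)
8. t=1/2 → L at (0,3); v=(3,-2)

Final position: (0,3)
Wall sequence: LTRLBRTL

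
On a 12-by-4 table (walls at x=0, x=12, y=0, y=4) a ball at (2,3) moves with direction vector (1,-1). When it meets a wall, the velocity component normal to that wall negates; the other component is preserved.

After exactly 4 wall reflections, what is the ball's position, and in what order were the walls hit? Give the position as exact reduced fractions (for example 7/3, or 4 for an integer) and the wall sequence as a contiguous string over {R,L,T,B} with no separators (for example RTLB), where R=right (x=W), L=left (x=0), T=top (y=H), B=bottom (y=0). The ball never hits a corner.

1. t=3 → B at (5,0); v=(1,1)
2. t=4 → T at (9,4); v=(1,-1)
3. t=3 → R at (12,1); v=(-1,-1)
4. t=1 → B at (11,0); v=(-1,1)

Final position: (11,0)
Wall sequence: BTRB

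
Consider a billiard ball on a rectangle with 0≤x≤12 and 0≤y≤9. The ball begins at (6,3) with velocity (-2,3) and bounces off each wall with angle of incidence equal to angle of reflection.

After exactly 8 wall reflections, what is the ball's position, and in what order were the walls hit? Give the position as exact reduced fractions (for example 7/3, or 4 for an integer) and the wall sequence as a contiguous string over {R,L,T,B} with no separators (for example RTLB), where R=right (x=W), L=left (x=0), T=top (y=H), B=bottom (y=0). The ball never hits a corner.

Final position: (0,6)
Wall sequence: TLBTRBTL

1. t=2 → T at (2,9); v=(-2,-3)
2. t=1 → L at (0,6); v=(2,-3)
3. t=2 → B at (4,0); v=(2,3)
4. t=3 → T at (10,9); v=(2,-3)
5. t=1 → R at (12,6); v=(-2,-3)
6. t=2 → B at (8,0); v=(-2,3)
7. t=3 → T at (2,9); v=(-2,-3)
8. t=1 → L at (0,6); v=(2,-3)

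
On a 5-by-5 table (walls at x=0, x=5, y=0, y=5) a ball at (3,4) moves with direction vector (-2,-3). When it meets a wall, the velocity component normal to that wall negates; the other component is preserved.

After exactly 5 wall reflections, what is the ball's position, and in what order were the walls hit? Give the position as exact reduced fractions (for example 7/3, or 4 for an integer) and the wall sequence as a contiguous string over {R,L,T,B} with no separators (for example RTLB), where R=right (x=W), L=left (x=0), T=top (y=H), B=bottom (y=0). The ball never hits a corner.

1. t=4/3 → B at (1/3,0); v=(-2,3)
2. t=1/6 → L at (0,1/2); v=(2,3)
3. t=3/2 → T at (3,5); v=(2,-3)
4. t=1 → R at (5,2); v=(-2,-3)
5. t=2/3 → B at (11/3,0); v=(-2,3)

Final position: (11/3,0)
Wall sequence: BLTRB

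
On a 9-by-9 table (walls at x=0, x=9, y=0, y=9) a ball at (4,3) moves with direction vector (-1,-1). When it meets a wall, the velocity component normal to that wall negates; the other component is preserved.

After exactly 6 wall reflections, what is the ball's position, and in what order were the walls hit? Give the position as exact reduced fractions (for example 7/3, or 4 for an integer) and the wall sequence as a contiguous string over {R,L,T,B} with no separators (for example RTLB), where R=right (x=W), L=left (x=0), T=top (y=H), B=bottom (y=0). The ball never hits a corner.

Final position: (0,1)
Wall sequence: BLTRBL

1. t=3 → B at (1,0); v=(-1,1)
2. t=1 → L at (0,1); v=(1,1)
3. t=8 → T at (8,9); v=(1,-1)
4. t=1 → R at (9,8); v=(-1,-1)
5. t=8 → B at (1,0); v=(-1,1)
6. t=1 → L at (0,1); v=(1,1)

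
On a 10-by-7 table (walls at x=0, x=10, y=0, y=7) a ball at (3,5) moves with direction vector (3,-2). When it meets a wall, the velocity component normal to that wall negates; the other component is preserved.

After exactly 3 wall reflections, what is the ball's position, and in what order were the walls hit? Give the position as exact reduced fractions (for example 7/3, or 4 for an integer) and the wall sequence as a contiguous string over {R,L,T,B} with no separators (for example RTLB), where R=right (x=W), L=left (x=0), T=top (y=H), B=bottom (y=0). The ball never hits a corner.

Final position: (0,19/3)
Wall sequence: RBL

1. t=7/3 → R at (10,1/3); v=(-3,-2)
2. t=1/6 → B at (19/2,0); v=(-3,2)
3. t=19/6 → L at (0,19/3); v=(3,2)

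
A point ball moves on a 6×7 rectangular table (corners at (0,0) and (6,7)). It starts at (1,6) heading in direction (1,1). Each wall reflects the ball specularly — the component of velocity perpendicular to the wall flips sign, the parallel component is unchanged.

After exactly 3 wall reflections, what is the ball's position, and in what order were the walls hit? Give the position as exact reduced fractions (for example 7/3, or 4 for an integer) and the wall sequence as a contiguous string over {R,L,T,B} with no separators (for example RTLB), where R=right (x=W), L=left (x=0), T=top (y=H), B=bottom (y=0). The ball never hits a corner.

1. t=1 → T at (2,7); v=(1,-1)
2. t=4 → R at (6,3); v=(-1,-1)
3. t=3 → B at (3,0); v=(-1,1)

Final position: (3,0)
Wall sequence: TRB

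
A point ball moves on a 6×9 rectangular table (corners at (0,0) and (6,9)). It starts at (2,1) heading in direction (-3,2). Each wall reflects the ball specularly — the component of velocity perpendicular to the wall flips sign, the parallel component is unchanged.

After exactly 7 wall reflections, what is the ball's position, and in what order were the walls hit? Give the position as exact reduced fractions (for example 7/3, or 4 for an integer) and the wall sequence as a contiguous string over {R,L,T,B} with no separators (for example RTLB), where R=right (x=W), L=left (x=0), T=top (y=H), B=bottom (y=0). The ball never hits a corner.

1. t=2/3 → L at (0,7/3); v=(3,2)
2. t=2 → R at (6,19/3); v=(-3,2)
3. t=4/3 → T at (2,9); v=(-3,-2)
4. t=2/3 → L at (0,23/3); v=(3,-2)
5. t=2 → R at (6,11/3); v=(-3,-2)
6. t=11/6 → B at (1/2,0); v=(-3,2)
7. t=1/6 → L at (0,1/3); v=(3,2)

Final position: (0,1/3)
Wall sequence: LRTLRBL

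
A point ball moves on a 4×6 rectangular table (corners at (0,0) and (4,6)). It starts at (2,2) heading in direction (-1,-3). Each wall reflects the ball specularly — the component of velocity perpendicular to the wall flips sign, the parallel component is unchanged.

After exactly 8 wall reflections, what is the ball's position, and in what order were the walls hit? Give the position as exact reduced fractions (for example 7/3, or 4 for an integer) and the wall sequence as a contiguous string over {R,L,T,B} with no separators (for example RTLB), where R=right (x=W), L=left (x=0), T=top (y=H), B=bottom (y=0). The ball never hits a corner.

1. t=2/3 → B at (4/3,0); v=(-1,3)
2. t=4/3 → L at (0,4); v=(1,3)
3. t=2/3 → T at (2/3,6); v=(1,-3)
4. t=2 → B at (8/3,0); v=(1,3)
5. t=4/3 → R at (4,4); v=(-1,3)
6. t=2/3 → T at (10/3,6); v=(-1,-3)
7. t=2 → B at (4/3,0); v=(-1,3)
8. t=4/3 → L at (0,4); v=(1,3)

Final position: (0,4)
Wall sequence: BLTBRTBL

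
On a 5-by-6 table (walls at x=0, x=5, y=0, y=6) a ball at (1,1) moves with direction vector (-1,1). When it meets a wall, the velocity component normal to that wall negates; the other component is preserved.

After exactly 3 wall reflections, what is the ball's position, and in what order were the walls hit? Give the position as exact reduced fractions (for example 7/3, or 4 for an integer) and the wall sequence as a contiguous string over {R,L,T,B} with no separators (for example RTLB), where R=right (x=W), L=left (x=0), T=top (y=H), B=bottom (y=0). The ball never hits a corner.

Final position: (5,5)
Wall sequence: LTR

1. t=1 → L at (0,2); v=(1,1)
2. t=4 → T at (4,6); v=(1,-1)
3. t=1 → R at (5,5); v=(-1,-1)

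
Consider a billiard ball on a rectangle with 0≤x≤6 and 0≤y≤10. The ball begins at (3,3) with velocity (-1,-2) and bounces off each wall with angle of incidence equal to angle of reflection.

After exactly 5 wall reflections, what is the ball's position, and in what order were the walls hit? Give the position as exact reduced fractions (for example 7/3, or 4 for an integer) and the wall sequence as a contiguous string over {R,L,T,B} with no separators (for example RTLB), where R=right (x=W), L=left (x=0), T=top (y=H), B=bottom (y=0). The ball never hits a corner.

Final position: (7/2,0)
Wall sequence: BLTRB

1. t=3/2 → B at (3/2,0); v=(-1,2)
2. t=3/2 → L at (0,3); v=(1,2)
3. t=7/2 → T at (7/2,10); v=(1,-2)
4. t=5/2 → R at (6,5); v=(-1,-2)
5. t=5/2 → B at (7/2,0); v=(-1,2)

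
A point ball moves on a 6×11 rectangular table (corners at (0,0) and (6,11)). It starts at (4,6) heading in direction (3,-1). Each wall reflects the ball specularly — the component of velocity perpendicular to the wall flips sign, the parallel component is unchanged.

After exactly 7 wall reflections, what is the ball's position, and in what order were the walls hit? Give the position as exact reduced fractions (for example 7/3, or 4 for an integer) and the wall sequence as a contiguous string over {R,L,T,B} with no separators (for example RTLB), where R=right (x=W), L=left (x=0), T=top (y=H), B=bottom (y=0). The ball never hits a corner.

1. t=2/3 → R at (6,16/3); v=(-3,-1)
2. t=2 → L at (0,10/3); v=(3,-1)
3. t=2 → R at (6,4/3); v=(-3,-1)
4. t=4/3 → B at (2,0); v=(-3,1)
5. t=2/3 → L at (0,2/3); v=(3,1)
6. t=2 → R at (6,8/3); v=(-3,1)
7. t=2 → L at (0,14/3); v=(3,1)

Final position: (0,14/3)
Wall sequence: RLRBLRL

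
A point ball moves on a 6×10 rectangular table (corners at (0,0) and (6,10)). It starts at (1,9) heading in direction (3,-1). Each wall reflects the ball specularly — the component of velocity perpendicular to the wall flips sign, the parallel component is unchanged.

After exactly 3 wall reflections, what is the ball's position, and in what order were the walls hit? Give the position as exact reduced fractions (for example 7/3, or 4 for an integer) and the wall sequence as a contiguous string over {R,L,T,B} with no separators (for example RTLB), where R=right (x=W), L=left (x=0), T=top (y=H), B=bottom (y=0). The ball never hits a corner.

1. t=5/3 → R at (6,22/3); v=(-3,-1)
2. t=2 → L at (0,16/3); v=(3,-1)
3. t=2 → R at (6,10/3); v=(-3,-1)

Final position: (6,10/3)
Wall sequence: RLR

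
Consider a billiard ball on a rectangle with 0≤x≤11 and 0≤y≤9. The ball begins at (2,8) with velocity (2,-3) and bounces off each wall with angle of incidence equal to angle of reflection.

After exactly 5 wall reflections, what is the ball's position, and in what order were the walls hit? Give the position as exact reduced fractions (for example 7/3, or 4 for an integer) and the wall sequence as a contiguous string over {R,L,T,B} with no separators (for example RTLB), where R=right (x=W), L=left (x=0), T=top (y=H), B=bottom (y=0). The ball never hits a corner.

1. t=8/3 → B at (22/3,0); v=(2,3)
2. t=11/6 → R at (11,11/2); v=(-2,3)
3. t=7/6 → T at (26/3,9); v=(-2,-3)
4. t=3 → B at (8/3,0); v=(-2,3)
5. t=4/3 → L at (0,4); v=(2,3)

Final position: (0,4)
Wall sequence: BRTBL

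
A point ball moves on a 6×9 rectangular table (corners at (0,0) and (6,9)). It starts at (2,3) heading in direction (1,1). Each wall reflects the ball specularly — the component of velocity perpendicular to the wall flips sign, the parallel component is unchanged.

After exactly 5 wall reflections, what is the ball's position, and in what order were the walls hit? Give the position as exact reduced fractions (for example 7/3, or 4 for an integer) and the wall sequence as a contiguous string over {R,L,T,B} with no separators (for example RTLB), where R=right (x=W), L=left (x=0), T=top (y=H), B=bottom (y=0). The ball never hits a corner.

Final position: (6,1)
Wall sequence: RTLBR

1. t=4 → R at (6,7); v=(-1,1)
2. t=2 → T at (4,9); v=(-1,-1)
3. t=4 → L at (0,5); v=(1,-1)
4. t=5 → B at (5,0); v=(1,1)
5. t=1 → R at (6,1); v=(-1,1)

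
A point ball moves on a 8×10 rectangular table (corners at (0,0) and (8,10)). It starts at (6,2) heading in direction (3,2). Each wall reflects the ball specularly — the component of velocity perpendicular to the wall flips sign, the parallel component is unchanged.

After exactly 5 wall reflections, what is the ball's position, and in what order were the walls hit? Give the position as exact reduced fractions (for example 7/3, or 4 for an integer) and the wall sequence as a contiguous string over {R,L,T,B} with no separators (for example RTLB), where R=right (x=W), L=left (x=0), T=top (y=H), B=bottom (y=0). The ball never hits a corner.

1. t=2/3 → R at (8,10/3); v=(-3,2)
2. t=8/3 → L at (0,26/3); v=(3,2)
3. t=2/3 → T at (2,10); v=(3,-2)
4. t=2 → R at (8,6); v=(-3,-2)
5. t=8/3 → L at (0,2/3); v=(3,-2)

Final position: (0,2/3)
Wall sequence: RLTRL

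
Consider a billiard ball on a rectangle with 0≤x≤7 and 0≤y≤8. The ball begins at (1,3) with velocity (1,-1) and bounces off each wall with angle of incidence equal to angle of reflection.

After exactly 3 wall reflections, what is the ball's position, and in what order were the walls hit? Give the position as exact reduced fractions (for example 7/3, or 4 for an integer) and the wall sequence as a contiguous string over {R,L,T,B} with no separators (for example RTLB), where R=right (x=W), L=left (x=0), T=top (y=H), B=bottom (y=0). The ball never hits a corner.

1. t=3 → B at (4,0); v=(1,1)
2. t=3 → R at (7,3); v=(-1,1)
3. t=5 → T at (2,8); v=(-1,-1)

Final position: (2,8)
Wall sequence: BRT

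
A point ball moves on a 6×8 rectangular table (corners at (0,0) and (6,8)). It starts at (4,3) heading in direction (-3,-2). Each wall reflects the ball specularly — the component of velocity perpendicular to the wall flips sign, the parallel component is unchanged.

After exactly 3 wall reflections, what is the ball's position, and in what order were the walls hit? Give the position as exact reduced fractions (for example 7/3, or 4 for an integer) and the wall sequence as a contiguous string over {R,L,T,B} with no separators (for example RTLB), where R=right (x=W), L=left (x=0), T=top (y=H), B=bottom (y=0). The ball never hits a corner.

1. t=4/3 → L at (0,1/3); v=(3,-2)
2. t=1/6 → B at (1/2,0); v=(3,2)
3. t=11/6 → R at (6,11/3); v=(-3,2)

Final position: (6,11/3)
Wall sequence: LBR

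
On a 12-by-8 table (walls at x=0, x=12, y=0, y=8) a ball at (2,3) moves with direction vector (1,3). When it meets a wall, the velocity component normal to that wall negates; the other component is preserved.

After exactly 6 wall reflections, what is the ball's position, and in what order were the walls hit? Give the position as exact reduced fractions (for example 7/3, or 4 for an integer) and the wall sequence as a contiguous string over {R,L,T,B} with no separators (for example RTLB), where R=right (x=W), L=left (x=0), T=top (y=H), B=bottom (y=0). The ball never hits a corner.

1. t=5/3 → T at (11/3,8); v=(1,-3)
2. t=8/3 → B at (19/3,0); v=(1,3)
3. t=8/3 → T at (9,8); v=(1,-3)
4. t=8/3 → B at (35/3,0); v=(1,3)
5. t=1/3 → R at (12,1); v=(-1,3)
6. t=7/3 → T at (29/3,8); v=(-1,-3)

Final position: (29/3,8)
Wall sequence: TBTBRT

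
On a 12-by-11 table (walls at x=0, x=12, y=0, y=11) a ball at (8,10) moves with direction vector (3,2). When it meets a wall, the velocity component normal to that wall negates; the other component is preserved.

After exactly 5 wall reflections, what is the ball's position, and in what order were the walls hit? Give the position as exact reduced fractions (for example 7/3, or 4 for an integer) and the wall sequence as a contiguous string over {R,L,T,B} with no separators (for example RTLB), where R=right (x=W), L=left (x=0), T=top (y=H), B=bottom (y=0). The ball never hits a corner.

1. t=1/2 → T at (19/2,11); v=(3,-2)
2. t=5/6 → R at (12,28/3); v=(-3,-2)
3. t=4 → L at (0,4/3); v=(3,-2)
4. t=2/3 → B at (2,0); v=(3,2)
5. t=10/3 → R at (12,20/3); v=(-3,2)

Final position: (12,20/3)
Wall sequence: TRLBR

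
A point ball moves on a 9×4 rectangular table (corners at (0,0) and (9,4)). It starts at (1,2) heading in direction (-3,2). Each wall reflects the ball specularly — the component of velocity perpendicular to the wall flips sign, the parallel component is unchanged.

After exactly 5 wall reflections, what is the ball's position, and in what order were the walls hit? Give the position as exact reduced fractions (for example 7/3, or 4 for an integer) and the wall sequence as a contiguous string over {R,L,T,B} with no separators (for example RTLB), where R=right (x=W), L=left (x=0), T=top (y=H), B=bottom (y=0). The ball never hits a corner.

1. t=1/3 → L at (0,8/3); v=(3,2)
2. t=2/3 → T at (2,4); v=(3,-2)
3. t=2 → B at (8,0); v=(3,2)
4. t=1/3 → R at (9,2/3); v=(-3,2)
5. t=5/3 → T at (4,4); v=(-3,-2)

Final position: (4,4)
Wall sequence: LTBRT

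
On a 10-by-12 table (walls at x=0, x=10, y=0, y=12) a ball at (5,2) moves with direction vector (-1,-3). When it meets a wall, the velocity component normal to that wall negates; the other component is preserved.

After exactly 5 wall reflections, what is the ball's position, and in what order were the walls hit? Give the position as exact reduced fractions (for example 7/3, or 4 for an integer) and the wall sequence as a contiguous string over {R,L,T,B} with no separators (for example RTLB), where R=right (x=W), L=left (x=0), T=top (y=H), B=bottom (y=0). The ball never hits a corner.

1. t=2/3 → B at (13/3,0); v=(-1,3)
2. t=4 → T at (1/3,12); v=(-1,-3)
3. t=1/3 → L at (0,11); v=(1,-3)
4. t=11/3 → B at (11/3,0); v=(1,3)
5. t=4 → T at (23/3,12); v=(1,-3)

Final position: (23/3,12)
Wall sequence: BTLBT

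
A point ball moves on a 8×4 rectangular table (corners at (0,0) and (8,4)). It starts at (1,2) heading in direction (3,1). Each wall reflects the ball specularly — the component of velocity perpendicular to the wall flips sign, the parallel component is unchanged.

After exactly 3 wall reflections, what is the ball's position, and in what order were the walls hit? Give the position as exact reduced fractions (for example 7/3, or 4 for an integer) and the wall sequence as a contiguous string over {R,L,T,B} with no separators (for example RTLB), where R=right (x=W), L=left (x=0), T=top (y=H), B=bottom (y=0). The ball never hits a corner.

Final position: (0,1)
Wall sequence: TRL

1. t=2 → T at (7,4); v=(3,-1)
2. t=1/3 → R at (8,11/3); v=(-3,-1)
3. t=8/3 → L at (0,1); v=(3,-1)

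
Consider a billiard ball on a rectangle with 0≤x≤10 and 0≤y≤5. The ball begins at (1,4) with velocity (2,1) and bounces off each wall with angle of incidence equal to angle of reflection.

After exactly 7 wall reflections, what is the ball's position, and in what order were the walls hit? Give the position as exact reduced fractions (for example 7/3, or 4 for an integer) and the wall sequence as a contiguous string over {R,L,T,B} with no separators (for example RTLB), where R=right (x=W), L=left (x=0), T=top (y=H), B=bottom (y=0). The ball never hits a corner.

1. t=1 → T at (3,5); v=(2,-1)
2. t=7/2 → R at (10,3/2); v=(-2,-1)
3. t=3/2 → B at (7,0); v=(-2,1)
4. t=7/2 → L at (0,7/2); v=(2,1)
5. t=3/2 → T at (3,5); v=(2,-1)
6. t=7/2 → R at (10,3/2); v=(-2,-1)
7. t=3/2 → B at (7,0); v=(-2,1)

Final position: (7,0)
Wall sequence: TRBLTRB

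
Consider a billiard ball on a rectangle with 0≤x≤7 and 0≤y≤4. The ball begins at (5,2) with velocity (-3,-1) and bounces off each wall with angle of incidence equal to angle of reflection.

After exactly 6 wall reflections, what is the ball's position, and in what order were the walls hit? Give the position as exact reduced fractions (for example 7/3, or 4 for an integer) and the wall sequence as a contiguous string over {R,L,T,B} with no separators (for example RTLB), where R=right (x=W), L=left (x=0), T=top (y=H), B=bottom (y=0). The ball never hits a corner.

1. t=5/3 → L at (0,1/3); v=(3,-1)
2. t=1/3 → B at (1,0); v=(3,1)
3. t=2 → R at (7,2); v=(-3,1)
4. t=2 → T at (1,4); v=(-3,-1)
5. t=1/3 → L at (0,11/3); v=(3,-1)
6. t=7/3 → R at (7,4/3); v=(-3,-1)

Final position: (7,4/3)
Wall sequence: LBRTLR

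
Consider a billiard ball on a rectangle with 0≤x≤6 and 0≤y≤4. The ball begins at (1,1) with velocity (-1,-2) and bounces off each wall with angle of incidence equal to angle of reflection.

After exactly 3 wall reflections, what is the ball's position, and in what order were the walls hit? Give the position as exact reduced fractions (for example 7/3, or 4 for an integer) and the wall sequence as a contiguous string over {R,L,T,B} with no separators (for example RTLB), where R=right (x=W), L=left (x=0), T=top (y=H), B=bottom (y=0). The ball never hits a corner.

1. t=1/2 → B at (1/2,0); v=(-1,2)
2. t=1/2 → L at (0,1); v=(1,2)
3. t=3/2 → T at (3/2,4); v=(1,-2)

Final position: (3/2,4)
Wall sequence: BLT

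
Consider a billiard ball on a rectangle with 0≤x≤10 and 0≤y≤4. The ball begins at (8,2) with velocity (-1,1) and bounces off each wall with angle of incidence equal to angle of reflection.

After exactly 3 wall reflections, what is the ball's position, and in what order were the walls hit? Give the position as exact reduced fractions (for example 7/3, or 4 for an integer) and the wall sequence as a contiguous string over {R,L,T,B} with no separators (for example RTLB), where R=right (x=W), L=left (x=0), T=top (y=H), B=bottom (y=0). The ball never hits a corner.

Final position: (0,2)
Wall sequence: TBL

1. t=2 → T at (6,4); v=(-1,-1)
2. t=4 → B at (2,0); v=(-1,1)
3. t=2 → L at (0,2); v=(1,1)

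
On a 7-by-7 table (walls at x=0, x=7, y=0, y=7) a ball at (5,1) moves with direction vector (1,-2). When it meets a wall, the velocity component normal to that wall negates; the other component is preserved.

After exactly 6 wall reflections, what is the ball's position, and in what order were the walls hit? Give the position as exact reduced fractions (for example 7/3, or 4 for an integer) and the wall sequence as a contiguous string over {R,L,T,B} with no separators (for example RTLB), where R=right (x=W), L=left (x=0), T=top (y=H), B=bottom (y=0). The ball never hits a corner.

1. t=1/2 → B at (11/2,0); v=(1,2)
2. t=3/2 → R at (7,3); v=(-1,2)
3. t=2 → T at (5,7); v=(-1,-2)
4. t=7/2 → B at (3/2,0); v=(-1,2)
5. t=3/2 → L at (0,3); v=(1,2)
6. t=2 → T at (2,7); v=(1,-2)

Final position: (2,7)
Wall sequence: BRTBLT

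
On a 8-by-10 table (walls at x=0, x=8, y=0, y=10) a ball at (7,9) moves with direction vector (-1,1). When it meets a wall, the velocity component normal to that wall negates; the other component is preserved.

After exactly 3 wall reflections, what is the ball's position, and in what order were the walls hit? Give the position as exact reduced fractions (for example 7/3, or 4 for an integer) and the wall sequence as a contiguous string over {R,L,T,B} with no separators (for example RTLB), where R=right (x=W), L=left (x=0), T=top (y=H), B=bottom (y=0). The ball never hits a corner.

1. t=1 → T at (6,10); v=(-1,-1)
2. t=6 → L at (0,4); v=(1,-1)
3. t=4 → B at (4,0); v=(1,1)

Final position: (4,0)
Wall sequence: TLB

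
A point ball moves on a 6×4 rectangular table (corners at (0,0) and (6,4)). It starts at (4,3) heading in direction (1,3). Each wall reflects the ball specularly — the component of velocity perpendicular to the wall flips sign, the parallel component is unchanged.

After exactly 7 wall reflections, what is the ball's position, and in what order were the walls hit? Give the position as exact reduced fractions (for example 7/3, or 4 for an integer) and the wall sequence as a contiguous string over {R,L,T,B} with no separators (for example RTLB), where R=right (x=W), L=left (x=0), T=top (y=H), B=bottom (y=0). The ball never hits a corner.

1. t=1/3 → T at (13/3,4); v=(1,-3)
2. t=4/3 → B at (17/3,0); v=(1,3)
3. t=1/3 → R at (6,1); v=(-1,3)
4. t=1 → T at (5,4); v=(-1,-3)
5. t=4/3 → B at (11/3,0); v=(-1,3)
6. t=4/3 → T at (7/3,4); v=(-1,-3)
7. t=4/3 → B at (1,0); v=(-1,3)

Final position: (1,0)
Wall sequence: TBRTBTB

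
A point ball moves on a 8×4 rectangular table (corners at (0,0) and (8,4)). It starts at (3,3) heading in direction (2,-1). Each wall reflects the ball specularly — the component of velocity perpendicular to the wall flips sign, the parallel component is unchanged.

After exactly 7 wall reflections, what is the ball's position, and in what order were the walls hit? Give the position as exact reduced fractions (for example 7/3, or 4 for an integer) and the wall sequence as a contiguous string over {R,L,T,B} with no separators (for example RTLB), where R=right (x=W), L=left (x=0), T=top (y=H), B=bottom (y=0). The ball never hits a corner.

1. t=5/2 → R at (8,1/2); v=(-2,-1)
2. t=1/2 → B at (7,0); v=(-2,1)
3. t=7/2 → L at (0,7/2); v=(2,1)
4. t=1/2 → T at (1,4); v=(2,-1)
5. t=7/2 → R at (8,1/2); v=(-2,-1)
6. t=1/2 → B at (7,0); v=(-2,1)
7. t=7/2 → L at (0,7/2); v=(2,1)

Final position: (0,7/2)
Wall sequence: RBLTRBL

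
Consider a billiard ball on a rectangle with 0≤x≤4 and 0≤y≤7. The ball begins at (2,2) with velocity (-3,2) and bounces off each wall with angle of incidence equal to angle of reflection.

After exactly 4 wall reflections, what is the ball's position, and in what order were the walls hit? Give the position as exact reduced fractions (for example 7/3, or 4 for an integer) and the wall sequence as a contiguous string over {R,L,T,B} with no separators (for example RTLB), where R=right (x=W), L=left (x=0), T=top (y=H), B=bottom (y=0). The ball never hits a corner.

Final position: (0,16/3)
Wall sequence: LRTL

1. t=2/3 → L at (0,10/3); v=(3,2)
2. t=4/3 → R at (4,6); v=(-3,2)
3. t=1/2 → T at (5/2,7); v=(-3,-2)
4. t=5/6 → L at (0,16/3); v=(3,-2)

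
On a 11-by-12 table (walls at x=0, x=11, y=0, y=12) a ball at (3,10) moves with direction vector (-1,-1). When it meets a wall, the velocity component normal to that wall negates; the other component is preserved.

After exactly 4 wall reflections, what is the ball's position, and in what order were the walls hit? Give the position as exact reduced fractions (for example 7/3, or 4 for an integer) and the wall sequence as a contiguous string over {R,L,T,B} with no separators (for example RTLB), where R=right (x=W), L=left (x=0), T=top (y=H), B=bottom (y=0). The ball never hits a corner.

Final position: (3,12)
Wall sequence: LBRT

1. t=3 → L at (0,7); v=(1,-1)
2. t=7 → B at (7,0); v=(1,1)
3. t=4 → R at (11,4); v=(-1,1)
4. t=8 → T at (3,12); v=(-1,-1)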